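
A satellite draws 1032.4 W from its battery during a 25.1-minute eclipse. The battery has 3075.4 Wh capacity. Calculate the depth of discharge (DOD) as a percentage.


E_used = P * t / 60 = 1032.4 * 25.1 / 60 = 431.8873 Wh
DOD = E_used / E_total * 100 = 431.8873 / 3075.4 * 100
DOD = 14.0433 %

14.0433 %


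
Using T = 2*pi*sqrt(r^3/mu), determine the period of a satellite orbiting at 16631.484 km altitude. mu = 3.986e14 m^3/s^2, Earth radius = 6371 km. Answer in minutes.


r = 23002.4840 km = 2.3002484e+07 m
T = 2*pi*sqrt(r^3/mu) = 2*pi*sqrt(1.2170943e+22 / 3.986e14)
T = 34719.4892 s = 578.6582 min

578.6582 minutes


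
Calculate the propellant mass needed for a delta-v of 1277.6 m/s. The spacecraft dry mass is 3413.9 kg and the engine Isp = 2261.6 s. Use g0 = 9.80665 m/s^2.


ve = Isp * g0 = 2261.6 * 9.80665 = 22178.719640 m/s
mass ratio = exp(dv/ve) = exp(1277.6/22178.719640) = 1.05929625
m_prop = m_dry * (mr - 1) = 3413.9 * (1.05929625 - 1)
m_prop = 202.4315 kg

202.4315 kg


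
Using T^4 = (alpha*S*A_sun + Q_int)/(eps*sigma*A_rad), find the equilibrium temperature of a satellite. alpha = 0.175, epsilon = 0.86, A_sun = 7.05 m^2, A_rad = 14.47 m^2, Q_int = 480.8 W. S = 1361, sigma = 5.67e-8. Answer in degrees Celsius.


Numerator = alpha*S*A_sun + Q_int = 0.175*1361*7.05 + 480.8 = 2159.9337 W
Denominator = eps*sigma*A_rad = 0.86*5.67e-8*14.47 = 7.0558614e-07 W/K^4
T^4 = 3.0611907e+09 K^4
T = 235.2191 K = -37.9309 C

-37.9309 degrees Celsius


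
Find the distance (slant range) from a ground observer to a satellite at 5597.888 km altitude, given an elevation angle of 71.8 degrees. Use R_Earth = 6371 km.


h = 5597.888 km, el = 71.8 deg
d = -R_E*sin(el) + sqrt((R_E*sin(el))^2 + 2*R_E*h + h^2)
d = -6371.0000*sin(1.2531) + sqrt((6371.0000*0.9499721)^2 + 2*6371.0000*5597.888 + 5597.888^2)
d = 5750.0429 km

5750.0429 km


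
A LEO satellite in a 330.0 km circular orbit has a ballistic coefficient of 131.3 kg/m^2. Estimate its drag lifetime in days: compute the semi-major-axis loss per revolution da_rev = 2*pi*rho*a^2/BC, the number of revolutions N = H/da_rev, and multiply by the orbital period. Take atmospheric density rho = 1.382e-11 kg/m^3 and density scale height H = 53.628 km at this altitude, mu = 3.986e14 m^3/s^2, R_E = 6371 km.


a = R_E + alt = 6701.0000 km = 6.701e+06 m
da_rev = 2*pi*rho*a^2/BC = 2*pi*1.382e-11*(6.701e+06)^2/131.3 = 29.696305 m per revolution
N = H/da_rev = 53628.0000 m / 29.696305 m = 1805.8812 revolutions
P = 2*pi*sqrt(a^3/mu) = 5459.0950 s
lifetime = N*P = 1805.8812 * 5459.0950 = 9.858477e+06 s = 114.1027 days

114.1027 days


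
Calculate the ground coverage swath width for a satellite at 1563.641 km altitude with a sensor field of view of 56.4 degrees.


FOV = 56.4 deg = 0.9843657 rad
swath = 2 * alt * tan(FOV/2) = 2 * 1563.641 * tan(0.4921828)
swath = 2 * 1563.641 * 0.5361953
swath = 1676.8339 km

1676.8339 km


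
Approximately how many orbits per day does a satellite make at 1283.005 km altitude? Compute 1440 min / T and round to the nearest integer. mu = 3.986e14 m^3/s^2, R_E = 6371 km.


r = 7.654005e+06 m
T = 2*pi*sqrt(r^3/mu) = 6664.1434 s = 111.0691 min
revs/day = 1440 / 111.0691 = 12.9649
Rounded: 13 revolutions per day

13 revolutions per day


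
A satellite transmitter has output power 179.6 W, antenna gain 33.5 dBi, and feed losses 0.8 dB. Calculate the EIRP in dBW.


Pt = 179.6 W = 22.5431 dBW
EIRP = Pt_dBW + Gt - losses = 22.5431 + 33.5 - 0.8 = 55.2431 dBW

55.2431 dBW


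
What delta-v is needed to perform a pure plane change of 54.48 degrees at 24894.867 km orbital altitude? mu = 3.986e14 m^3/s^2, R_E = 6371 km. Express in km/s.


r = 31265.8670 km = 3.1265867e+07 m
V = sqrt(mu/r) = 3570.5359 m/s
di = 54.48 deg = 0.9508554 rad
dV = 2*V*sin(di/2) = 2*3570.5359*sin(0.4754277)
dV = 3268.6025 m/s = 3.2686 km/s

3.2686 km/s


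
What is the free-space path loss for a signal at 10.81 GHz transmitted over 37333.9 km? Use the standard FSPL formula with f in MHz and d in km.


f = 10.81 GHz = 10810.0000 MHz
d = 37333.9 km
FSPL = 32.44 + 20*log10(10810.0000) + 20*log10(37333.9)
FSPL = 32.44 + 80.6765 + 91.4421
FSPL = 204.5586 dB

204.5586 dB


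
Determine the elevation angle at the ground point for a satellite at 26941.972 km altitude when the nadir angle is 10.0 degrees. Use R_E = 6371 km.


r = R_E + alt = 33312.9720 km
Law of sines in the satellite / Earth-center / ground-point triangle:
  sin(nadir)/R_E = sin(90 + el)/r  =>  cos(el) = (r/R_E)*sin(nadir)
cos(el) = (33312.9720 / 6371.0000) * sin(10.0 deg) = 0.9079794
el = arccos(0.9079794) = 24.7724 deg
(Earth-central angle = 90 - nadir - el = 55.2276 deg)

24.7724 degrees


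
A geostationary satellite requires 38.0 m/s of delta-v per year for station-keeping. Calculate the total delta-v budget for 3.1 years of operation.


dV = rate * years = 38.0 * 3.1
dV = 117.8000 m/s

117.8000 m/s


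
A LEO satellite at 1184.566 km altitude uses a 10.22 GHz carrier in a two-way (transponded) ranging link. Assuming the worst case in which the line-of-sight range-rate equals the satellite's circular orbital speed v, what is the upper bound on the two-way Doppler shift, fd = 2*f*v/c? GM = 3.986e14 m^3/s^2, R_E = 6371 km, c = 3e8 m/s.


r = 7.555566e+06 m
v = sqrt(mu/r) = 7263.3194 m/s (worst-case radial velocity)
f = 10.22 GHz = 1.022e+10 Hz
fd = 2*f*v/c = 2*1.022e+10*7263.3194/3.0e+08
fd = 494874.1652 Hz

494874.1652 Hz


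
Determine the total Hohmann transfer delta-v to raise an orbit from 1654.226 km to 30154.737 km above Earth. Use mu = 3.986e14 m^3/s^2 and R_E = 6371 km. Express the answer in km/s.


r1 = 8025.2260 km = 8.025226e+06 m
r2 = 36525.7370 km = 3.6525737e+07 m
dv1 = sqrt(mu/r1)*(sqrt(2*r2/(r1+r2)) - 1) = 1976.9784 m/s
dv2 = sqrt(mu/r2)*(1 - sqrt(2*r1/(r1+r2))) = 1320.6364 m/s
total dv = |dv1| + |dv2| = 1976.9784 + 1320.6364 = 3297.6148 m/s = 3.2976 km/s

3.2976 km/s


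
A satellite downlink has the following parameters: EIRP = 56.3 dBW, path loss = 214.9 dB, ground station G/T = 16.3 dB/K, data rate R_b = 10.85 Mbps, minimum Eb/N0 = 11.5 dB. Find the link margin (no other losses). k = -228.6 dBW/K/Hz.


C/N0 = EIRP - FSPL + G/T - k = 56.3 - 214.9 + 16.3 - (-228.6)
C/N0 = 86.3000 dB-Hz
R_b = 10.85 Mbps = 1.085e+07 bps -> 10*log10(R_b) = 70.3543 dB-Hz
Eb/N0 = C/N0 - 10*log10(R_b) = 86.3000 - 70.3543 = 15.9457 dB
Margin = Eb/N0 - Eb/N0_req = 15.9457 - 11.5 = 4.4457 dB (link closes)

4.4457 dB


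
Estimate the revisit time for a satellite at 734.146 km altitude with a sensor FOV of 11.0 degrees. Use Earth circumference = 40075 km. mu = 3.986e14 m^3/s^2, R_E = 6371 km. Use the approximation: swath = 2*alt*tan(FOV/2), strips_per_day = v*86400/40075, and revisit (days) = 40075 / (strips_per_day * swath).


swath = 2*734.146*tan(0.09599311) = 141.3804 km
v = sqrt(mu/r) = 7490.0056 m/s = 7.4900 km/s
strips/day = v*86400/40075 = 7.4900*86400/40075 = 16.1481
coverage/day = strips * swath = 16.1481 * 141.3804 = 2283.0303 km
revisit = 40075 / 2283.0303 = 17.5534 days

17.5534 days


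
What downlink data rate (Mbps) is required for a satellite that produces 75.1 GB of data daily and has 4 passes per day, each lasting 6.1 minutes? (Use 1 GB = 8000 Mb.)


total contact time = 4 * 6.1 * 60 = 1464.0000 s
data = 75.1 GB = 600800.0000 Mb
rate = 600800.0000 / 1464.0000 = 410.3825 Mbps

410.3825 Mbps


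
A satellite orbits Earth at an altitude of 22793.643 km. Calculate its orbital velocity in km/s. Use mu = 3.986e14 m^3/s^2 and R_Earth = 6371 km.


r = R_E + alt = 6371.0 + 22793.643 = 29164.6430 km = 2.9164643e+07 m
v = sqrt(mu/r) = sqrt(3.986e14 / 2.9164643e+07) = 3696.9222 m/s = 3.6969 km/s

3.6969 km/s


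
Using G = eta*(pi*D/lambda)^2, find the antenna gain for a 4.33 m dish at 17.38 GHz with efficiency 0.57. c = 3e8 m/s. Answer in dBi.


lambda = c/f = 3e8 / 1.738e+10 = 0.01726122 m
G = eta*(pi*D/lambda)^2 = 0.57*(pi*4.33/0.01726122)^2
G = 354003.3962 (linear)
G = 10*log10(354003.3962) = 55.4901 dBi

55.4901 dBi


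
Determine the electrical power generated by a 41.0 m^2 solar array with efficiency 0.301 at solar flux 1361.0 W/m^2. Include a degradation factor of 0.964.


P = area * eta * S * degradation
P = 41.0 * 0.301 * 1361.0 * 0.964
P = 16191.4414 W

16191.4414 W


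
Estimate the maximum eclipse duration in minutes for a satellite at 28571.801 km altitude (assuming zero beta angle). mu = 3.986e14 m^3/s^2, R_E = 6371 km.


r = 34942.8010 km
T = 1083.4192 min
Eclipse fraction = arcsin(R_E/r)/pi = arcsin(6371.0000/34942.8010)/pi
= arcsin(0.1823265)/pi = 0.0583628
Eclipse duration = 0.0583628 * 1083.4192 = 63.2314 min

63.2314 minutes


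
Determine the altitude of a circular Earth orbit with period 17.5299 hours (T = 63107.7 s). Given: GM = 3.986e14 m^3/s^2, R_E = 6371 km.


T = 63107.7 s
r = (mu*T^2/(4*pi^2))^(1/3) = (3.986e14 * 63107.7^2 / (4*pi^2))^(1/3)
r = 3.4259479e+07 m = 34259.4790 km
alt = r - R_E = 34259.4790 - 6371 = 27888.4790 km

27888.4790 km


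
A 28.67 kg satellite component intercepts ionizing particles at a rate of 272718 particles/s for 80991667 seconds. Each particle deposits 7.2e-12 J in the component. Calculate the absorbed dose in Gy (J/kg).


Total energy deposited = rate * time * E_per
  = 272718 * 80991667 * 7.2e-12 = 159.0328 J
Dose = E_total / mass = 159.0328 / 28.67
Dose = 5.5470 Gy

5.5470 Gy


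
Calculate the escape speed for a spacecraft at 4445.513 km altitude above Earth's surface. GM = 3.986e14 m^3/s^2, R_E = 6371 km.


r = 6371.0 + 4445.513 = 10816.5130 km = 1.0816513e+07 m
v_esc = sqrt(2*mu/r) = sqrt(2*3.986e14 / 1.0816513e+07)
v_esc = 8584.9942 m/s = 8.5850 km/s

8.5850 km/s


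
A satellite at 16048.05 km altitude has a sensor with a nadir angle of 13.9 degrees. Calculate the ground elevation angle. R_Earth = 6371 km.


r = R_E + alt = 22419.0500 km
Law of sines in the satellite / Earth-center / ground-point triangle:
  sin(nadir)/R_E = sin(90 + el)/r  =>  cos(el) = (r/R_E)*sin(nadir)
cos(el) = (22419.0500 / 6371.0000) * sin(13.9 deg) = 0.8453437
el = arccos(0.8453437) = 32.2912 deg
(Earth-central angle = 90 - nadir - el = 43.8088 deg)

32.2912 degrees


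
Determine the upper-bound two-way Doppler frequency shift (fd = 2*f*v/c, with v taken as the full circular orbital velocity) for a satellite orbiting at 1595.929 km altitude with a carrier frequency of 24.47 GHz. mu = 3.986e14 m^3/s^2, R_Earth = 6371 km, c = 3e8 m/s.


r = 7.966929e+06 m
v = sqrt(mu/r) = 7073.3178 m/s (worst-case radial velocity)
f = 24.47 GHz = 2.447e+10 Hz
fd = 2*f*v/c = 2*2.447e+10*7073.3178/3.0e+08
fd = 1.1538939e+06 Hz

1.1539e+06 Hz


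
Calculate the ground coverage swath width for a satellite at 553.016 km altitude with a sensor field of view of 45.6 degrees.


FOV = 45.6 deg = 0.7958701 rad
swath = 2 * alt * tan(FOV/2) = 2 * 553.016 * tan(0.3979351)
swath = 2 * 553.016 * 0.4203613
swath = 464.9330 km

464.9330 km


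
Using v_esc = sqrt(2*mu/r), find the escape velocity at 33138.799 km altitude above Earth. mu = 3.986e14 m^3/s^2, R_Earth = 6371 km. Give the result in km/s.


r = 6371.0 + 33138.799 = 39509.7990 km = 3.9509799e+07 m
v_esc = sqrt(2*mu/r) = sqrt(2*3.986e14 / 3.9509799e+07)
v_esc = 4491.9120 m/s = 4.4919 km/s

4.4919 km/s


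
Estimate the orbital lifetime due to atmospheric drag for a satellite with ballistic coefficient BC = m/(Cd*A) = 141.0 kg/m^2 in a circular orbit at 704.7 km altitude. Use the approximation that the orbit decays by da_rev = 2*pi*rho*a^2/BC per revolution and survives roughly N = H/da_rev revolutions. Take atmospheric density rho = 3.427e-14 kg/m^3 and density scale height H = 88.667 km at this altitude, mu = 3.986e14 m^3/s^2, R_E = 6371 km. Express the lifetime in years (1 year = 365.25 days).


a = R_E + alt = 7075.7000 km = 7.0757e+06 m
da_rev = 2*pi*rho*a^2/BC = 2*pi*3.427e-14*(7.0757e+06)^2/141.0 = 0.0764563714 m per revolution
N = H/da_rev = 88667.0000 m / 0.0764563714 m = 1.1597071e+06 revolutions
P = 2*pi*sqrt(a^3/mu) = 5923.3219 s
lifetime = N*P = 1.1597071e+06 * 5923.3219 = 6.8693188e+09 s = 79506.0043 days
years = 79506.0043 / 365.25 = 217.6756 years

217.6756 years


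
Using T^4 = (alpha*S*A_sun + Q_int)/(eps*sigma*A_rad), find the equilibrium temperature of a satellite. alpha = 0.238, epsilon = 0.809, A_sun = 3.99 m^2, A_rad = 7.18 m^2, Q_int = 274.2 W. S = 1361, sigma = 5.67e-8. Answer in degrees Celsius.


Numerator = alpha*S*A_sun + Q_int = 0.238*1361*3.99 + 274.2 = 1566.6328 W
Denominator = eps*sigma*A_rad = 0.809*5.67e-8*7.18 = 3.2934875e-07 W/K^4
T^4 = 4.7567595e+09 K^4
T = 262.6200 K = -10.5300 C

-10.5300 degrees Celsius


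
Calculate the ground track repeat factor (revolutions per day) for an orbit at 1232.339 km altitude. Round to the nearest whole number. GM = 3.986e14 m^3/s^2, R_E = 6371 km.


r = 7.603339e+06 m
T = 2*pi*sqrt(r^3/mu) = 6598.0827 s = 109.9680 min
revs/day = 1440 / 109.9680 = 13.0947
Rounded: 13 revolutions per day

13 revolutions per day


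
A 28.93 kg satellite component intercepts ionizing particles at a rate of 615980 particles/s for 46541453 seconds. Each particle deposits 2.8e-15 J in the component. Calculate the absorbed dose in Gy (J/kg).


Total energy deposited = rate * time * E_per
  = 615980 * 46541453 * 2.8e-15 = 0.08027209 J
Dose = E_total / mass = 0.08027209 / 28.93
Dose = 0.002774701 Gy

0.0028 Gy


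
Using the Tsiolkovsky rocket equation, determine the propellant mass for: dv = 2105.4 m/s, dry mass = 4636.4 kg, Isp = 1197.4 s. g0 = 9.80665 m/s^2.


ve = Isp * g0 = 1197.4 * 9.80665 = 11742.482710 m/s
mass ratio = exp(dv/ve) = exp(2105.4/11742.482710) = 1.19637684
m_prop = m_dry * (mr - 1) = 4636.4 * (1.19637684 - 1)
m_prop = 910.4816 kg

910.4816 kg


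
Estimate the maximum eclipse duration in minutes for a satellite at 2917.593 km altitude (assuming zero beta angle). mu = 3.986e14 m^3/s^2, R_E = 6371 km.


r = 9288.5930 km
T = 148.4858 min
Eclipse fraction = arcsin(R_E/r)/pi = arcsin(6371.0000/9288.5930)/pi
= arcsin(0.6858951)/pi = 0.2405891
Eclipse duration = 0.2405891 * 148.4858 = 35.7241 min

35.7241 minutes


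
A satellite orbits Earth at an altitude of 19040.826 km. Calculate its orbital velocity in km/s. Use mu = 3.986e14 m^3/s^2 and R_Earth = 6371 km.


r = R_E + alt = 6371.0 + 19040.826 = 25411.8260 km = 2.5411826e+07 m
v = sqrt(mu/r) = sqrt(3.986e14 / 2.5411826e+07) = 3960.5063 m/s = 3.9605 km/s

3.9605 km/s


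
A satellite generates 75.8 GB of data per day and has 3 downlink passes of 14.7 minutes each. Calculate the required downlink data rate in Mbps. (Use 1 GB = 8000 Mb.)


total contact time = 3 * 14.7 * 60 = 2646.0000 s
data = 75.8 GB = 606400.0000 Mb
rate = 606400.0000 / 2646.0000 = 229.1761 Mbps

229.1761 Mbps


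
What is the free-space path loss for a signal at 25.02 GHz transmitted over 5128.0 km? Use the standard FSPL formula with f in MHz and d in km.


f = 25.02 GHz = 25020.0000 MHz
d = 5128.0 km
FSPL = 32.44 + 20*log10(25020.0000) + 20*log10(5128.0)
FSPL = 32.44 + 87.9657 + 74.1990
FSPL = 194.6047 dB

194.6047 dB


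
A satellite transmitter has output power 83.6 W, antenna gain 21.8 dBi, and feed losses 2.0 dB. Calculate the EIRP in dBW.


Pt = 83.6 W = 19.2221 dBW
EIRP = Pt_dBW + Gt - losses = 19.2221 + 21.8 - 2.0 = 39.0221 dBW

39.0221 dBW


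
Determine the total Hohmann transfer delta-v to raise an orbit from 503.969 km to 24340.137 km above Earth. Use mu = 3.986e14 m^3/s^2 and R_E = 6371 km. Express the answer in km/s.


r1 = 6874.9690 km = 6.874969e+06 m
r2 = 30711.1370 km = 3.0711137e+07 m
dv1 = sqrt(mu/r1)*(sqrt(2*r2/(r1+r2)) - 1) = 2119.4453 m/s
dv2 = sqrt(mu/r2)*(1 - sqrt(2*r1/(r1+r2))) = 1423.6377 m/s
total dv = |dv1| + |dv2| = 2119.4453 + 1423.6377 = 3543.0831 m/s = 3.5431 km/s

3.5431 km/s


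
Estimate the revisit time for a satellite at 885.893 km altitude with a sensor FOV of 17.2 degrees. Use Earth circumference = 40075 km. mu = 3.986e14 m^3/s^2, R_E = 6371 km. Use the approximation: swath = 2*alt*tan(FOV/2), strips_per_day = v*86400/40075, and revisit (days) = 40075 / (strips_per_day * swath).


swath = 2*885.893*tan(0.1500983) = 267.9574 km
v = sqrt(mu/r) = 7411.2811 m/s = 7.4113 km/s
strips/day = v*86400/40075 = 7.4113*86400/40075 = 15.9784
coverage/day = strips * swath = 15.9784 * 267.9574 = 4281.5332 km
revisit = 40075 / 4281.5332 = 9.3600 days

9.3600 days


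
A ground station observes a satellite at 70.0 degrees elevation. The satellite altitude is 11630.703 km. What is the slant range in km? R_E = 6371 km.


h = 11630.703 km, el = 70.0 deg
d = -R_E*sin(el) + sqrt((R_E*sin(el))^2 + 2*R_E*h + h^2)
d = -6371.0000*sin(1.2217) + sqrt((6371.0000*0.9396926)^2 + 2*6371.0000*11630.703 + 11630.703^2)
d = 11882.5559 km

11882.5559 km


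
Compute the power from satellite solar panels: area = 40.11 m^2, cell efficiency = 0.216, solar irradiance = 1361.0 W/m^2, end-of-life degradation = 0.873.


P = area * eta * S * degradation
P = 40.11 * 0.216 * 1361.0 * 0.873
P = 10293.8724 W

10293.8724 W


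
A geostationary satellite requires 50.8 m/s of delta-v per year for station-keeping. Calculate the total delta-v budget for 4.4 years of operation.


dV = rate * years = 50.8 * 4.4
dV = 223.5200 m/s

223.5200 m/s


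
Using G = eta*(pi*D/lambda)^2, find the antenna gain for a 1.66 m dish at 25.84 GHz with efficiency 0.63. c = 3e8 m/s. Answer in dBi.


lambda = c/f = 3e8 / 2.584e+10 = 0.01160991 m
G = eta*(pi*D/lambda)^2 = 0.63*(pi*1.66/0.01160991)^2
G = 127115.6376 (linear)
G = 10*log10(127115.6376) = 51.0420 dBi

51.0420 dBi


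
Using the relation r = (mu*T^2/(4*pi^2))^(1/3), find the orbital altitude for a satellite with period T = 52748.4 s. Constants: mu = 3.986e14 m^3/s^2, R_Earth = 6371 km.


T = 52748.4 s
r = (mu*T^2/(4*pi^2))^(1/3) = (3.986e14 * 52748.4^2 / (4*pi^2))^(1/3)
r = 3.0399426e+07 m = 30399.4257 km
alt = r - R_E = 30399.4257 - 6371 = 24028.4257 km

24028.4257 km


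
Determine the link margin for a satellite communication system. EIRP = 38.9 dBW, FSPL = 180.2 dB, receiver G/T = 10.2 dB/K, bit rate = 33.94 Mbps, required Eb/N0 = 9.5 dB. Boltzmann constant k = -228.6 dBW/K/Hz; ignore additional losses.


C/N0 = EIRP - FSPL + G/T - k = 38.9 - 180.2 + 10.2 - (-228.6)
C/N0 = 97.5000 dB-Hz
R_b = 33.94 Mbps = 3.394e+07 bps -> 10*log10(R_b) = 75.3071 dB-Hz
Eb/N0 = C/N0 - 10*log10(R_b) = 97.5000 - 75.3071 = 22.1929 dB
Margin = Eb/N0 - Eb/N0_req = 22.1929 - 9.5 = 12.6929 dB (link closes)

12.6929 dB


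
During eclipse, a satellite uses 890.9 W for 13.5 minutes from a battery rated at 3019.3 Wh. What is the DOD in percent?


E_used = P * t / 60 = 890.9 * 13.5 / 60 = 200.4525 Wh
DOD = E_used / E_total * 100 = 200.4525 / 3019.3 * 100
DOD = 6.6390 %

6.6390 %


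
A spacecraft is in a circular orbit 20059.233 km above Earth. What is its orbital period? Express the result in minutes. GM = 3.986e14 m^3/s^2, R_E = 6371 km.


r = 26430.2330 km = 2.6430233e+07 m
T = 2*pi*sqrt(r^3/mu) = 2*pi*sqrt(1.846303e+22 / 3.986e14)
T = 42762.4627 s = 712.7077 min

712.7077 minutes


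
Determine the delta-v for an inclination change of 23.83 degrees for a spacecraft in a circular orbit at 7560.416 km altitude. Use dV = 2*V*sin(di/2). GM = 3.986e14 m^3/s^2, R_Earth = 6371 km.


r = 13931.4160 km = 1.3931416e+07 m
V = sqrt(mu/r) = 5348.9805 m/s
di = 23.83 deg = 0.415912 rad
dV = 2*V*sin(di/2) = 2*5348.9805*sin(0.207956)
dV = 2208.7048 m/s = 2.2087 km/s

2.2087 km/s


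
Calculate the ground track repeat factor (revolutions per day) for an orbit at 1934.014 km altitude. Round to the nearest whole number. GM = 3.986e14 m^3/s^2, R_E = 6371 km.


r = 8.305014e+06 m
T = 2*pi*sqrt(r^3/mu) = 7532.1988 s = 125.5366 min
revs/day = 1440 / 125.5366 = 11.4708
Rounded: 11 revolutions per day

11 revolutions per day


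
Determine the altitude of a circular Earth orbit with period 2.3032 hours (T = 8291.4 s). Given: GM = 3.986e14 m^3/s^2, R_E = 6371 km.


T = 8291.4 s
r = (mu*T^2/(4*pi^2))^(1/3) = (3.986e14 * 8291.4^2 / (4*pi^2))^(1/3)
r = 8.8541002e+06 m = 8854.1002 km
alt = r - R_E = 8854.1002 - 6371 = 2483.1002 km

2483.1002 km


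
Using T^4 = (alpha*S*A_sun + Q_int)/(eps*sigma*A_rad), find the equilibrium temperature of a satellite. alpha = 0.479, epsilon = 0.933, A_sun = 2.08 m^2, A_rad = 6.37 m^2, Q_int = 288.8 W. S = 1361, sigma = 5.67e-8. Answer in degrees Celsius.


Numerator = alpha*S*A_sun + Q_int = 0.479*1361*2.08 + 288.8 = 1644.7915 W
Denominator = eps*sigma*A_rad = 0.933*5.67e-8*6.37 = 3.3698001e-07 W/K^4
T^4 = 4.8809766e+09 K^4
T = 264.3180 K = -8.8320 C

-8.8320 degrees Celsius


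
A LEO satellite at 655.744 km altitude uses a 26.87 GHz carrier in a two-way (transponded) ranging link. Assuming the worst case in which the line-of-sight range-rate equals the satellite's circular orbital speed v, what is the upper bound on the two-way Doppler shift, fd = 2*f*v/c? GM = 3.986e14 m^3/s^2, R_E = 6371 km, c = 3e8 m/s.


r = 7.026744e+06 m
v = sqrt(mu/r) = 7531.6752 m/s (worst-case radial velocity)
f = 26.87 GHz = 2.687e+10 Hz
fd = 2*f*v/c = 2*2.687e+10*7531.6752/3.0e+08
fd = 1.3491741e+06 Hz

1.3492e+06 Hz


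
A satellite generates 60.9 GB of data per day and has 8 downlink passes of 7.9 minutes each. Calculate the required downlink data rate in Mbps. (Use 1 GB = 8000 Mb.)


total contact time = 8 * 7.9 * 60 = 3792.0000 s
data = 60.9 GB = 487200.0000 Mb
rate = 487200.0000 / 3792.0000 = 128.4810 Mbps

128.4810 Mbps


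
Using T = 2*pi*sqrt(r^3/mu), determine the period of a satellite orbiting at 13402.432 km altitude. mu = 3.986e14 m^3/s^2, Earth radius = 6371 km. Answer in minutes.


r = 19773.4320 km = 1.9773432e+07 m
T = 2*pi*sqrt(r^3/mu) = 2*pi*sqrt(7.7311868e+21 / 3.986e14)
T = 27671.6020 s = 461.1934 min

461.1934 minutes


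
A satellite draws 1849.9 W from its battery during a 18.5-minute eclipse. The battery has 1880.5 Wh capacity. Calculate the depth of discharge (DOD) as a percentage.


E_used = P * t / 60 = 1849.9 * 18.5 / 60 = 570.3858 Wh
DOD = E_used / E_total * 100 = 570.3858 / 1880.5 * 100
DOD = 30.3316 %

30.3316 %


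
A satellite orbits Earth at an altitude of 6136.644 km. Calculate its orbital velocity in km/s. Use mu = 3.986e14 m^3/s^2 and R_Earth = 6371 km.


r = R_E + alt = 6371.0 + 6136.644 = 12507.6440 km = 1.2507644e+07 m
v = sqrt(mu/r) = sqrt(3.986e14 / 1.2507644e+07) = 5645.2203 m/s = 5.6452 km/s

5.6452 km/s


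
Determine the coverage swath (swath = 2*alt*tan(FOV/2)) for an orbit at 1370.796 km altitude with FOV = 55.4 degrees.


FOV = 55.4 deg = 0.9669124 rad
swath = 2 * alt * tan(FOV/2) = 2 * 1370.796 * tan(0.4834562)
swath = 2 * 1370.796 * 0.5250117
swath = 1439.3680 km

1439.3680 km


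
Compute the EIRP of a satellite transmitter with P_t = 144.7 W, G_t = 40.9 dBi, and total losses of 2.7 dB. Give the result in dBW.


Pt = 144.7 W = 21.6047 dBW
EIRP = Pt_dBW + Gt - losses = 21.6047 + 40.9 - 2.7 = 59.8047 dBW

59.8047 dBW


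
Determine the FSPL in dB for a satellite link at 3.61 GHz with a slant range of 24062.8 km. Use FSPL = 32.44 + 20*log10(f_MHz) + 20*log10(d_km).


f = 3.61 GHz = 3610.0000 MHz
d = 24062.8 km
FSPL = 32.44 + 20*log10(3610.0000) + 20*log10(24062.8)
FSPL = 32.44 + 71.1501 + 87.6269
FSPL = 191.2171 dB

191.2171 dB


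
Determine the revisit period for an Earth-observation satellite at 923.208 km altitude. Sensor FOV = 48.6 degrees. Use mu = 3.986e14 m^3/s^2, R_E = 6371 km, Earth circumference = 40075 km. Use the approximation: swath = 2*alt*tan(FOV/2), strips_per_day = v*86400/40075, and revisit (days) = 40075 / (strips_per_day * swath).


swath = 2*923.208*tan(0.424115) = 833.6888 km
v = sqrt(mu/r) = 7392.2999 m/s = 7.3923 km/s
strips/day = v*86400/40075 = 7.3923*86400/40075 = 15.9375
coverage/day = strips * swath = 15.9375 * 833.6888 = 13286.9025 km
revisit = 40075 / 13286.9025 = 3.0161 days

3.0161 days


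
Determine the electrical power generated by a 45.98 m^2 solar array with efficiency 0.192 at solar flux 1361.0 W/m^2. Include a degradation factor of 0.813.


P = area * eta * S * degradation
P = 45.98 * 0.192 * 1361.0 * 0.813
P = 9768.2972 W

9768.2972 W


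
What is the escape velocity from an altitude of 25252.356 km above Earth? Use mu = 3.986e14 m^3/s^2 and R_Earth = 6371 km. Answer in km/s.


r = 6371.0 + 25252.356 = 31623.3560 km = 3.1623356e+07 m
v_esc = sqrt(2*mu/r) = sqrt(2*3.986e14 / 3.1623356e+07)
v_esc = 5020.8780 m/s = 5.0209 km/s

5.0209 km/s


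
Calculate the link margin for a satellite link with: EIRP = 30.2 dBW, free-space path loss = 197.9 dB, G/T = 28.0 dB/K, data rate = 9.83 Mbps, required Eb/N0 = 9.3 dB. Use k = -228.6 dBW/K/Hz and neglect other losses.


C/N0 = EIRP - FSPL + G/T - k = 30.2 - 197.9 + 28.0 - (-228.6)
C/N0 = 88.9000 dB-Hz
R_b = 9.83 Mbps = 9.83e+06 bps -> 10*log10(R_b) = 69.9255 dB-Hz
Eb/N0 = C/N0 - 10*log10(R_b) = 88.9000 - 69.9255 = 18.9745 dB
Margin = Eb/N0 - Eb/N0_req = 18.9745 - 9.3 = 9.6745 dB (link closes)

9.6745 dB


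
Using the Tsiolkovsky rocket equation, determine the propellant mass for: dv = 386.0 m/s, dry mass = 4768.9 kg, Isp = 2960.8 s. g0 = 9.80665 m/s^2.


ve = Isp * g0 = 2960.8 * 9.80665 = 29035.529320 m/s
mass ratio = exp(dv/ve) = exp(386.0/29035.529320) = 1.01338282
m_prop = m_dry * (mr - 1) = 4768.9 * (1.01338282 - 1)
m_prop = 63.8213 kg

63.8213 kg


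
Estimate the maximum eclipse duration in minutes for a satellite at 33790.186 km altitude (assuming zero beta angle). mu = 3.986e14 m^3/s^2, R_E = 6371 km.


r = 40161.1860 km
T = 1334.9646 min
Eclipse fraction = arcsin(R_E/r)/pi = arcsin(6371.0000/40161.1860)/pi
= arcsin(0.1586358)/pi = 0.05070955
Eclipse duration = 0.05070955 * 1334.9646 = 67.6955 min

67.6955 minutes


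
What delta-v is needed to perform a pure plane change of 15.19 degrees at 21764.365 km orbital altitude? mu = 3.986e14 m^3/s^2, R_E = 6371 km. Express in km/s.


r = 28135.3650 km = 2.8135365e+07 m
V = sqrt(mu/r) = 3763.9372 m/s
di = 15.19 deg = 0.2651155 rad
dV = 2*V*sin(di/2) = 2*3763.9372*sin(0.1325578)
dV = 994.9583 m/s = 0.9949583 km/s

0.9950 km/s


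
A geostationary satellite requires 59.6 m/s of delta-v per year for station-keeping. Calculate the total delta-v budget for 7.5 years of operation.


dV = rate * years = 59.6 * 7.5
dV = 447.0000 m/s

447.0000 m/s


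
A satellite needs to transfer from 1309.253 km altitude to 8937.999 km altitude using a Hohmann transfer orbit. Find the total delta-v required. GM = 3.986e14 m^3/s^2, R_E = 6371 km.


r1 = 7680.2530 km = 7.680253e+06 m
r2 = 15308.9990 km = 1.5308999e+07 m
dv1 = sqrt(mu/r1)*(sqrt(2*r2/(r1+r2)) - 1) = 1109.8204 m/s
dv2 = sqrt(mu/r2)*(1 - sqrt(2*r1/(r1+r2))) = 931.6879 m/s
total dv = |dv1| + |dv2| = 1109.8204 + 931.6879 = 2041.5083 m/s = 2.0415 km/s

2.0415 km/s


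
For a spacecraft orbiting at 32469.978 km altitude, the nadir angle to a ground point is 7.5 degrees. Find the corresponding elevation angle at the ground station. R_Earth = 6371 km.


r = R_E + alt = 38840.9780 km
Law of sines in the satellite / Earth-center / ground-point triangle:
  sin(nadir)/R_E = sin(90 + el)/r  =>  cos(el) = (r/R_E)*sin(nadir)
cos(el) = (38840.9780 / 6371.0000) * sin(7.5 deg) = 0.7957565
el = arccos(0.7957565) = 37.2732 deg
(Earth-central angle = 90 - nadir - el = 45.2268 deg)

37.2732 degrees


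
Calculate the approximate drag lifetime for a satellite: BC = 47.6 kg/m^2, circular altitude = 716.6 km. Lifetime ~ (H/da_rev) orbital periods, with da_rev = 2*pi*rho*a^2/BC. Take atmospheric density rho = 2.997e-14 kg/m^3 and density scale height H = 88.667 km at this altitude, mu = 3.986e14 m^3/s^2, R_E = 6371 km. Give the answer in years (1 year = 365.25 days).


a = R_E + alt = 7087.6000 km = 7.0876e+06 m
da_rev = 2*pi*rho*a^2/BC = 2*pi*2.997e-14*(7.0876e+06)^2/47.6 = 0.19872754 m per revolution
N = H/da_rev = 88667.0000 m / 0.19872754 m = 446173.6899 revolutions
P = 2*pi*sqrt(a^3/mu) = 5938.2711 s
lifetime = N*P = 446173.6899 * 5938.2711 = 2.6495003e+09 s = 30665.5130 days
years = 30665.5130 / 365.25 = 83.9576 years

83.9576 years


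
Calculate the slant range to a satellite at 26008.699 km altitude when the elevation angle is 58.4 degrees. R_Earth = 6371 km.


h = 26008.699 km, el = 58.4 deg
d = -R_E*sin(el) + sqrt((R_E*sin(el))^2 + 2*R_E*h + h^2)
d = -6371.0000*sin(1.0193) + sqrt((6371.0000*0.8517269)^2 + 2*6371.0000*26008.699 + 26008.699^2)
d = 26780.7985 km

26780.7985 km


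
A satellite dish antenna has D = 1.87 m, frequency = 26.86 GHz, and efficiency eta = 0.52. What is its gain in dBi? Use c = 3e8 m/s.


lambda = c/f = 3e8 / 2.686e+10 = 0.01116902 m
G = eta*(pi*D/lambda)^2 = 0.52*(pi*1.87/0.01116902)^2
G = 143865.2184 (linear)
G = 10*log10(143865.2184) = 51.5796 dBi

51.5796 dBi


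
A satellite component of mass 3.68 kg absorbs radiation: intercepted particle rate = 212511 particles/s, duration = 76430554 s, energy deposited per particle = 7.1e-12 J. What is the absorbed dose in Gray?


Total energy deposited = rate * time * E_per
  = 212511 * 76430554 * 7.1e-12 = 115.3206 J
Dose = E_total / mass = 115.3206 / 3.68
Dose = 31.3371 Gy

31.3371 Gy


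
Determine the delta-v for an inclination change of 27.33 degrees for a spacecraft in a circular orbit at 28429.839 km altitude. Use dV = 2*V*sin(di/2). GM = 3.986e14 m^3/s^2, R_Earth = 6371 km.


r = 34800.8390 km = 3.4800839e+07 m
V = sqrt(mu/r) = 3384.3385 m/s
di = 27.33 deg = 0.4769985 rad
dV = 2*V*sin(di/2) = 2*3384.3385*sin(0.2384992)
dV = 1599.0635 m/s = 1.5991 km/s

1.5991 km/s


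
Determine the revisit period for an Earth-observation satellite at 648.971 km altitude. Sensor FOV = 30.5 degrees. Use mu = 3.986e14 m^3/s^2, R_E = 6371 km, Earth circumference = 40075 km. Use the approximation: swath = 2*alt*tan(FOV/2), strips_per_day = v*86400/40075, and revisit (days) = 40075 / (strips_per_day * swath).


swath = 2*648.971*tan(0.2661627) = 353.8596 km
v = sqrt(mu/r) = 7535.3076 m/s = 7.5353 km/s
strips/day = v*86400/40075 = 7.5353*86400/40075 = 16.2458
coverage/day = strips * swath = 16.2458 * 353.8596 = 5748.7336 km
revisit = 40075 / 5748.7336 = 6.9711 days

6.9711 days


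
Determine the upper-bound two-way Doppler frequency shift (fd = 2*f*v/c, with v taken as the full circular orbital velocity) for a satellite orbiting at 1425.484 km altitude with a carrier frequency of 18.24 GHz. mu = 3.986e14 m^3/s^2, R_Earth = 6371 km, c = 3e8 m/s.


r = 7.796484e+06 m
v = sqrt(mu/r) = 7150.2175 m/s (worst-case radial velocity)
f = 18.24 GHz = 1.824e+10 Hz
fd = 2*f*v/c = 2*1.824e+10*7150.2175/3.0e+08
fd = 869466.4451 Hz

869466.4451 Hz


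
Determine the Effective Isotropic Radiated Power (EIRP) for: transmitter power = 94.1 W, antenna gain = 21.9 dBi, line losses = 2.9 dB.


Pt = 94.1 W = 19.7359 dBW
EIRP = Pt_dBW + Gt - losses = 19.7359 + 21.9 - 2.9 = 38.7359 dBW

38.7359 dBW


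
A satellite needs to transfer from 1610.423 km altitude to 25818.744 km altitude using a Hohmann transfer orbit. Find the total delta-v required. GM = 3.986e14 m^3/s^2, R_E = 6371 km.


r1 = 7981.4230 km = 7.981423e+06 m
r2 = 32189.7440 km = 3.2189744e+07 m
dv1 = sqrt(mu/r1)*(sqrt(2*r2/(r1+r2)) - 1) = 1879.4397 m/s
dv2 = sqrt(mu/r2)*(1 - sqrt(2*r1/(r1+r2))) = 1300.6876 m/s
total dv = |dv1| + |dv2| = 1879.4397 + 1300.6876 = 3180.1273 m/s = 3.1801 km/s

3.1801 km/s


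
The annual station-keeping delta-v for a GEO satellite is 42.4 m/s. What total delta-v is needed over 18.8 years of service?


dV = rate * years = 42.4 * 18.8
dV = 797.1200 m/s

797.1200 m/s


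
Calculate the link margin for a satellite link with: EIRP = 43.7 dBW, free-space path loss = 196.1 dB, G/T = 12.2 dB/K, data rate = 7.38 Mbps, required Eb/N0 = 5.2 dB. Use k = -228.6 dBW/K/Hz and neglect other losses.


C/N0 = EIRP - FSPL + G/T - k = 43.7 - 196.1 + 12.2 - (-228.6)
C/N0 = 88.4000 dB-Hz
R_b = 7.38 Mbps = 7.38e+06 bps -> 10*log10(R_b) = 68.6806 dB-Hz
Eb/N0 = C/N0 - 10*log10(R_b) = 88.4000 - 68.6806 = 19.7194 dB
Margin = Eb/N0 - Eb/N0_req = 19.7194 - 5.2 = 14.5194 dB (link closes)

14.5194 dB


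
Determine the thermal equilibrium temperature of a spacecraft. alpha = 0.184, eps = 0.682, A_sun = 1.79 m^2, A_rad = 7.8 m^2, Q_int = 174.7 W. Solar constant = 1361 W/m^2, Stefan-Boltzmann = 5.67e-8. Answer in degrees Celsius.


Numerator = alpha*S*A_sun + Q_int = 0.184*1361*1.79 + 174.7 = 622.9590 W
Denominator = eps*sigma*A_rad = 0.682*5.67e-8*7.8 = 3.0162132e-07 W/K^4
T^4 = 2.0653678e+09 K^4
T = 213.1814 K = -59.9686 C

-59.9686 degrees Celsius


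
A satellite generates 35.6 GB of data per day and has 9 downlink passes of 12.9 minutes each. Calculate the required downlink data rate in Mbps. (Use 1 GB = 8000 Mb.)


total contact time = 9 * 12.9 * 60 = 6966.0000 s
data = 35.6 GB = 284800.0000 Mb
rate = 284800.0000 / 6966.0000 = 40.8843 Mbps

40.8843 Mbps


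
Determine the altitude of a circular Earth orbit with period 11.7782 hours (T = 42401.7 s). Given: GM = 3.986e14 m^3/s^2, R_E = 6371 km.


T = 42401.7 s
r = (mu*T^2/(4*pi^2))^(1/3) = (3.986e14 * 42401.7^2 / (4*pi^2))^(1/3)
r = 2.6281372e+07 m = 26281.3719 km
alt = r - R_E = 26281.3719 - 6371 = 19910.3719 km

19910.3719 km


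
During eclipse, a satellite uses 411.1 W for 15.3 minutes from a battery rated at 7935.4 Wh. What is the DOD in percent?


E_used = P * t / 60 = 411.1 * 15.3 / 60 = 104.8305 Wh
DOD = E_used / E_total * 100 = 104.8305 / 7935.4 * 100
DOD = 1.3210 %

1.3210 %


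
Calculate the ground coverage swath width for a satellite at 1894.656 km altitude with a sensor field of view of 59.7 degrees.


FOV = 59.7 deg = 1.0420 rad
swath = 2 * alt * tan(FOV/2) = 2 * 1894.656 * tan(0.5209808)
swath = 2 * 1894.656 * 0.5738649
swath = 2174.5530 km

2174.5530 km


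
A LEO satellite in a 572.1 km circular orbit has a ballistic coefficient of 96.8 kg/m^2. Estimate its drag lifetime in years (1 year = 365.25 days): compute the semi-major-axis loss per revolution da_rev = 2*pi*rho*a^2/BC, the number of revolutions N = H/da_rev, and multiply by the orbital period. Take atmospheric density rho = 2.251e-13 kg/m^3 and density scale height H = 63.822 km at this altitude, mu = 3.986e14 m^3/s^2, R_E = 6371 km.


a = R_E + alt = 6943.1000 km = 6.9431e+06 m
da_rev = 2*pi*rho*a^2/BC = 2*pi*2.251e-13*(6.9431e+06)^2/96.8 = 0.704347288 m per revolution
N = H/da_rev = 63822.0000 m / 0.704347288 m = 90611.5507 revolutions
P = 2*pi*sqrt(a^3/mu) = 5757.5982 s
lifetime = N*P = 90611.5507 * 5757.5982 = 5.217049e+08 s = 6038.2511 days
years = 6038.2511 / 365.25 = 16.5318 years

16.5318 years


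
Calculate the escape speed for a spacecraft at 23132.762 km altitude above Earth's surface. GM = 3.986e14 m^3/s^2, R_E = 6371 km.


r = 6371.0 + 23132.762 = 29503.7620 km = 2.9503762e+07 m
v_esc = sqrt(2*mu/r) = sqrt(2*3.986e14 / 2.9503762e+07)
v_esc = 5198.1038 m/s = 5.1981 km/s

5.1981 km/s


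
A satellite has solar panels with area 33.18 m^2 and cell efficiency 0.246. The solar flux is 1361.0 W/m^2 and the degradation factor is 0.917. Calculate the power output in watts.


P = area * eta * S * degradation
P = 33.18 * 0.246 * 1361.0 * 0.917
P = 10186.8274 W

10186.8274 W


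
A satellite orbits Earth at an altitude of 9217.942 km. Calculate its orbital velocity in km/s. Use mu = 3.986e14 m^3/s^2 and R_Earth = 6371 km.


r = R_E + alt = 6371.0 + 9217.942 = 15588.9420 km = 1.5588942e+07 m
v = sqrt(mu/r) = sqrt(3.986e14 / 1.5588942e+07) = 5056.6201 m/s = 5.0566 km/s

5.0566 km/s


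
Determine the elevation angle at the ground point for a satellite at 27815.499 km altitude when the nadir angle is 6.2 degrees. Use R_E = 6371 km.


r = R_E + alt = 34186.4990 km
Law of sines in the satellite / Earth-center / ground-point triangle:
  sin(nadir)/R_E = sin(90 + el)/r  =>  cos(el) = (r/R_E)*sin(nadir)
cos(el) = (34186.4990 / 6371.0000) * sin(6.2 deg) = 0.5795197
el = arccos(0.5795197) = 54.5832 deg
(Earth-central angle = 90 - nadir - el = 29.2168 deg)

54.5832 degrees


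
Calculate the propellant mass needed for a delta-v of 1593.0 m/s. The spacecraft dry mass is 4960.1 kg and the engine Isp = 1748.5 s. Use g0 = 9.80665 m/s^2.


ve = Isp * g0 = 1748.5 * 9.80665 = 17146.927525 m/s
mass ratio = exp(dv/ve) = exp(1593.0/17146.927525) = 1.09735522
m_prop = m_dry * (mr - 1) = 4960.1 * (1.09735522 - 1)
m_prop = 482.8916 kg

482.8916 kg


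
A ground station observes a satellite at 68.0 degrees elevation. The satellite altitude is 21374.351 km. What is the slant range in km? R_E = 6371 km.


h = 21374.351 km, el = 68.0 deg
d = -R_E*sin(el) + sqrt((R_E*sin(el))^2 + 2*R_E*h + h^2)
d = -6371.0000*sin(1.1868) + sqrt((6371.0000*0.9271839)^2 + 2*6371.0000*21374.351 + 21374.351^2)
d = 21735.4252 km

21735.4252 km


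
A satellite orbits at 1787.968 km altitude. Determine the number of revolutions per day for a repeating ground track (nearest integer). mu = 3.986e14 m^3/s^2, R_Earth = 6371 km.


r = 8.158968e+06 m
T = 2*pi*sqrt(r^3/mu) = 7334.3911 s = 122.2399 min
revs/day = 1440 / 122.2399 = 11.7801
Rounded: 12 revolutions per day

12 revolutions per day


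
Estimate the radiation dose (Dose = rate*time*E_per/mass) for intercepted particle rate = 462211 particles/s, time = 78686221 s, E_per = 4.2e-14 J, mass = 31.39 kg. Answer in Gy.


Total energy deposited = rate * time * E_per
  = 462211 * 78686221 * 4.2e-14 = 1.5275 J
Dose = E_total / mass = 1.5275 / 31.39
Dose = 0.04866278 Gy

0.0487 Gy


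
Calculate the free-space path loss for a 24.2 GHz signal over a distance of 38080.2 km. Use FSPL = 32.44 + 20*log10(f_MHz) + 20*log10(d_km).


f = 24.2 GHz = 24200.0000 MHz
d = 38080.2 km
FSPL = 32.44 + 20*log10(24200.0000) + 20*log10(38080.2)
FSPL = 32.44 + 87.6763 + 91.6140
FSPL = 211.7303 dB

211.7303 dB


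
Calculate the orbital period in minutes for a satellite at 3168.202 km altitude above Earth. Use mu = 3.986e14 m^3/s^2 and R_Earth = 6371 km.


r = 9539.2020 km = 9.539202e+06 m
T = 2*pi*sqrt(r^3/mu) = 2*pi*sqrt(8.680328e+20 / 3.986e14)
T = 9272.1252 s = 154.5354 min

154.5354 minutes


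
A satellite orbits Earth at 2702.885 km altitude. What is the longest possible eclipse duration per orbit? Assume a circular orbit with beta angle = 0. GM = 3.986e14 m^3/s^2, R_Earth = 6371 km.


r = 9073.8850 km
T = 143.3672 min
Eclipse fraction = arcsin(R_E/r)/pi = arcsin(6371.0000/9073.8850)/pi
= arcsin(0.7021248)/pi = 0.2477652
Eclipse duration = 0.2477652 * 143.3672 = 35.5214 min

35.5214 minutes


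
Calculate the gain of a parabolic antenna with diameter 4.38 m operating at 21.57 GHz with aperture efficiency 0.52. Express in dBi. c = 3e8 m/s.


lambda = c/f = 3e8 / 2.157e+10 = 0.01390821 m
G = eta*(pi*D/lambda)^2 = 0.52*(pi*4.38/0.01390821)^2
G = 508989.8135 (linear)
G = 10*log10(508989.8135) = 57.0671 dBi

57.0671 dBi


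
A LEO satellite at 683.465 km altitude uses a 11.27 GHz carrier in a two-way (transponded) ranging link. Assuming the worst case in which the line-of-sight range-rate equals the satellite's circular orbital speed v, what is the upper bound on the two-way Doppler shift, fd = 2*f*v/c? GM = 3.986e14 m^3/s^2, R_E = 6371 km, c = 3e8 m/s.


r = 7.054465e+06 m
v = sqrt(mu/r) = 7516.8625 m/s (worst-case radial velocity)
f = 11.27 GHz = 1.127e+10 Hz
fd = 2*f*v/c = 2*1.127e+10*7516.8625/3.0e+08
fd = 564766.9352 Hz

564766.9352 Hz


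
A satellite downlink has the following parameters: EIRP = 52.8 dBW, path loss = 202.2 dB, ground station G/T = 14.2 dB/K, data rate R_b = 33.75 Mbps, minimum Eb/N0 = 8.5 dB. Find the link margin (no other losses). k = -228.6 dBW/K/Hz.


C/N0 = EIRP - FSPL + G/T - k = 52.8 - 202.2 + 14.2 - (-228.6)
C/N0 = 93.4000 dB-Hz
R_b = 33.75 Mbps = 3.375e+07 bps -> 10*log10(R_b) = 75.2827 dB-Hz
Eb/N0 = C/N0 - 10*log10(R_b) = 93.4000 - 75.2827 = 18.1173 dB
Margin = Eb/N0 - Eb/N0_req = 18.1173 - 8.5 = 9.6173 dB (link closes)

9.6173 dB


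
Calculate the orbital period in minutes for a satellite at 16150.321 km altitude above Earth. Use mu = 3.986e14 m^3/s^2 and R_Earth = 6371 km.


r = 22521.3210 km = 2.2521321e+07 m
T = 2*pi*sqrt(r^3/mu) = 2*pi*sqrt(1.1423037e+22 / 3.986e14)
T = 33635.8194 s = 560.5970 min

560.5970 minutes
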